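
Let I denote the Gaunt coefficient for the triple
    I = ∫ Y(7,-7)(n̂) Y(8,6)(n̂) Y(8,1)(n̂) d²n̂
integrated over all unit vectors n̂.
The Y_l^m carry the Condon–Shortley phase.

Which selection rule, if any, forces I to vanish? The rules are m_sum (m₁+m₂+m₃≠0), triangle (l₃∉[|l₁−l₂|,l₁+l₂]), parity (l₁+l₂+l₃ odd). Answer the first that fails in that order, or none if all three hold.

parity

Σmᵢ = 0  ✓
l₃∈[|l₁−l₂|,l₁+l₂]=[1,15], have l₃=8  ✓
Σlᵢ = 23 ⇒ odd  ✗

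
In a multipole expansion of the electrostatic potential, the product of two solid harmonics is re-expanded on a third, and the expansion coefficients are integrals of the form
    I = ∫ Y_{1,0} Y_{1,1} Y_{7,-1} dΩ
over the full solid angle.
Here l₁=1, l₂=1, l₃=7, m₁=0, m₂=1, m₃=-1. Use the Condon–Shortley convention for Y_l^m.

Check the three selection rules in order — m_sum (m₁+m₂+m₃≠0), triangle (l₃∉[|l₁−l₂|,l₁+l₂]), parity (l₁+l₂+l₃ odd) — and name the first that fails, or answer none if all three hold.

triangle

azimuthal sum: 0 + 1 − 1 = 0  ✓
0 ≤ 7 ≤ 2 (triangle on l)  ✗
L = 1 + 1 + 7 = 9 (odd)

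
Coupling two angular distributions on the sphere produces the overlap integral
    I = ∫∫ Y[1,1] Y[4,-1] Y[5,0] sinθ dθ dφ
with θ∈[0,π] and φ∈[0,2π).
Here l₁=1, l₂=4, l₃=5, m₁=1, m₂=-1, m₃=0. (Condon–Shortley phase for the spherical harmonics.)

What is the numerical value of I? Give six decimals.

0.155288

Rules hold: Σm=0, L=10 even, 3≤5≤5.
N = 3·9·11 = 297
Δ = 0!·2!·8!/11! = 1/495
Racah Σ t=0..0: t=0:+1/576 = 1/576
⇒ 3j(1 4 5; 0 0 0)² = 5/99, sgn -1
Racah Σ t=0..0: t=0:+1/1440 = 1/1440
⇒ 3j(1 4 5; 1 -1 0)² = 2/99, sgn -1
4πI² = N·(3j₀)²·(3jₘ)² = 10/33
I = +1·√(0.30303/4π) = 0.15528807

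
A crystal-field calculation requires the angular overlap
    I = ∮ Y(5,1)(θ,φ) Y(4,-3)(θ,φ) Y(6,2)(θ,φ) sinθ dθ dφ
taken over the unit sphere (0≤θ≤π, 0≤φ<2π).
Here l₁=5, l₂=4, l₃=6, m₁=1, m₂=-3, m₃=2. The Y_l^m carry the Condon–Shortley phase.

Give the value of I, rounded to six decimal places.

L=15 odd ⇒ parity kills the (l;000) factor ⇒ I = 0

0.000000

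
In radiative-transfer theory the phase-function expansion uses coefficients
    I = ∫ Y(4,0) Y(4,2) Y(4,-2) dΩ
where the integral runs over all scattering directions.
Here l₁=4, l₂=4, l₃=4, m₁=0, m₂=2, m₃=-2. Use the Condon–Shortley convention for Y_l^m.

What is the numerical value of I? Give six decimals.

Checks pass: Σm=0; 12 even; l₃=4∈[0,8].
(2·4+1)(2·4+1)(2·4+1) = 729
Δ: 4! 4! 4! / 13! → 1/450450
sum: t=0:+1/13824 t=1:−1/216 t=2:+1/64 t=3:−1/216 t=4:+1/13824 = 5/768
3j²(4 4 4; 0 0 0) = Δ·Π!·Σ² = 18/1001  (sign +1)
sum: t=2:+1/384 t=3:−1/216 t=4:+1/2304 = -11/6912
3j²(4 4 4; 0 2 -2) = Δ·Π!·Σ² = 11/1638  (sign -1)
combine: 4πI² = 729·18/1001·11/1638 = 729/8281
take √, sign -1: I = -0.08369845

-0.083698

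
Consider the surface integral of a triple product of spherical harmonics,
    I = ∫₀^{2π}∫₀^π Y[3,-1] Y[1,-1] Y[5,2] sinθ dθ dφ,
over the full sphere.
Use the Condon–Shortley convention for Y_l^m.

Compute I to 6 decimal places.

l₃=5 ∉ [2,4] — triangle fails ⇒ I = 0

0.000000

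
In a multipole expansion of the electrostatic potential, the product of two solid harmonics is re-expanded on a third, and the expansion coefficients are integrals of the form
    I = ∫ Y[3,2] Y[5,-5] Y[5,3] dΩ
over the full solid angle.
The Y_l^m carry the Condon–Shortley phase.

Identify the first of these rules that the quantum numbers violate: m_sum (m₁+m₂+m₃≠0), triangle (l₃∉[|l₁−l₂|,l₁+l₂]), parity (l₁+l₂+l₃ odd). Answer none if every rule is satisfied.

parity

Σmᵢ = 0  ✓
l₃∈[|l₁−l₂|,l₁+l₂]=[2,8], have l₃=5  ✓
Σlᵢ = 13 ⇒ odd  ✗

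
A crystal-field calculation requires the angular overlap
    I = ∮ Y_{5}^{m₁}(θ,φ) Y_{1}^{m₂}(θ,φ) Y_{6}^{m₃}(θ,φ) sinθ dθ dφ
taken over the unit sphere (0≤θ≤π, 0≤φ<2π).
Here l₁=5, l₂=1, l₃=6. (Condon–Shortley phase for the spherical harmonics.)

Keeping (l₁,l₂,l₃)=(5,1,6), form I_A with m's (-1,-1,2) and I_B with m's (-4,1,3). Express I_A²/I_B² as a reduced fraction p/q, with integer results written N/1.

28/3

l's match ⇒ only the (l;m) 3-j factors differ between A and B.
A: triangle coeff Δ(5,1,6) = 1/858; Σ_t [0,0]: t=0:+1/34560 = 1/34560; (3j)²=14/429 [(5 1 6; -1 -1 2)], sign=+1
B: triangle coeff Δ(5,1,6) = 1/858; Σ_t [0,0]: t=0:+1/725760 = 1/725760; (3j)²=1/286 [(5 1 6; -4 1 3)], sign=-1
I_A²/I_B² = (14/429)/(1/286) = 28/3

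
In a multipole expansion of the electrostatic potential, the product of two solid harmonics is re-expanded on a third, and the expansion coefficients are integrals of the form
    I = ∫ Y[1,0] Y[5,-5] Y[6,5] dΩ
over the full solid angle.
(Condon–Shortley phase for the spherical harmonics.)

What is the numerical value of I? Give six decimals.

-0.135514

m-sum 0 ✓  L=12 even ✓  4≤6≤6 ✓
Π(2lᵢ+1) = 3×11×13 = 429
triangle coeff Δ(1,5,6) = 1/858
Σ_t [0,0]: t=0:+1/14400 = 1/14400
(3j)²=6/143 [(1 5 6; 0 0 0)], sign=+1
Σ_t [0,0]: t=0:+1/3628800 = 1/3628800
(3j)²=1/78 [(1 5 6; 0 -5 5)], sign=-1
⇒ 4πI² = 3/13
I = (-1)√(3/13/(4π)) = -0.13551395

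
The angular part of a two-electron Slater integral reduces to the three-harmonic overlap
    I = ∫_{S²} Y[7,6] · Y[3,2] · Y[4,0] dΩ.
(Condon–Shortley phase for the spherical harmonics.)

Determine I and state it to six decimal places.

6 + 2 + 0 = 8 ≠ 0: azimuthal integral kills it; I = 0

0.000000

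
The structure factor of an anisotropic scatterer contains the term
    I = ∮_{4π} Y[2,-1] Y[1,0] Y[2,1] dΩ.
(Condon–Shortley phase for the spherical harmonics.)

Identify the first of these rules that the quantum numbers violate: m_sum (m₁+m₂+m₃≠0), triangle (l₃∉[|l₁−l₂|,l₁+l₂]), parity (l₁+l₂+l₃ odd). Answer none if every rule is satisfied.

azimuthal sum: -1 + 0 + 1 = 0  ✓
1 ≤ 2 ≤ 3 (triangle on l)  ✓
L = 2 + 1 + 2 = 5 (odd)  ✗

parity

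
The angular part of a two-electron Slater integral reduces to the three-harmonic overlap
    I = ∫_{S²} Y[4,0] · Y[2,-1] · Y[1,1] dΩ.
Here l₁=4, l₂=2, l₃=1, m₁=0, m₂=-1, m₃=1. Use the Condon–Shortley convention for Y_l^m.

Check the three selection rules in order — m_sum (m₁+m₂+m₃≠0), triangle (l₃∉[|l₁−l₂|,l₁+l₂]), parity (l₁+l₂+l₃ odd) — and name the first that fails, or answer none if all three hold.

triangle

Σmᵢ = 0  ✓
l₃∈[|l₁−l₂|,l₁+l₂]=[2,6], have l₃=1  ✗
Σlᵢ = 7 ⇒ odd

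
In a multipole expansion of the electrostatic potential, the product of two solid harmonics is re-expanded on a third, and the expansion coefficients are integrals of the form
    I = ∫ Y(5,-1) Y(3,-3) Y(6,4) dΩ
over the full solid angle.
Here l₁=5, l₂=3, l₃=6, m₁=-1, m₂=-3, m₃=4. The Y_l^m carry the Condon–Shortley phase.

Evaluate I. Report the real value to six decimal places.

-0.190675

Checks pass: Σm=0; 14 even; l₃=6∈[2,8].
(2·5+1)(2·3+1)(2·6+1) = 1001
Δ: 2! 8! 4! / 15! → 1/675675
sum: t=0:+1/8640 t=1:−1/2304 t=2:+1/8640 = -7/34560
3j²(5 3 6; 0 0 0) = Δ·Π!·Σ² = 7/429  (sign -1)
sum: t=0:+1/69120 = 1/69120
3j²(5 3 6; -1 -3 4) = Δ·Π!·Σ² = 4/143  (sign +1)
combine: 4πI² = 1001·7/429·4/143 = 196/429
take √, sign -1: I = -0.19067531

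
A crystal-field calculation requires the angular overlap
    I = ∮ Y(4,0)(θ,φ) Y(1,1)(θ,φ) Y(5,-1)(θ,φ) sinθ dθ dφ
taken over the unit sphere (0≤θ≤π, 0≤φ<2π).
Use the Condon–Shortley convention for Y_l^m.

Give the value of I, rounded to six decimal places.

Rules hold: Σm=0, L=10 even, 3≤5≤5.
N = 9·3·11 = 297
Δ = 0!·8!·2!/11! = 1/495
Racah Σ t=0..0: t=0:+1/576 = 1/576
⇒ 3j(4 1 5; 0 0 0)² = 5/99, sgn -1
Racah Σ t=0..0: t=0:+1/1152 = 1/1152
⇒ 3j(4 1 5; 0 1 -1)² = 1/33, sgn +1
4πI² = N·(3j₀)²·(3jₘ)² = 5/11
I = -1·√(0.454545/4π) = -0.19018827

-0.190188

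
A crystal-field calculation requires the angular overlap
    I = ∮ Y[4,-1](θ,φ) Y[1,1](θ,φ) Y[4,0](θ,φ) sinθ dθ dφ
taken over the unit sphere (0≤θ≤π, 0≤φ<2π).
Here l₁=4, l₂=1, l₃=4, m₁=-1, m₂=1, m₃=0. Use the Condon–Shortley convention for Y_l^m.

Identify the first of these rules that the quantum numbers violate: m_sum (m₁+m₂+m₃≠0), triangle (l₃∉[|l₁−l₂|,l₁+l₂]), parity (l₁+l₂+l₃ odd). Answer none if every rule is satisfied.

parity

Σmᵢ = 0  ✓
l₃∈[|l₁−l₂|,l₁+l₂]=[3,5], have l₃=4  ✓
Σlᵢ = 9 ⇒ odd  ✗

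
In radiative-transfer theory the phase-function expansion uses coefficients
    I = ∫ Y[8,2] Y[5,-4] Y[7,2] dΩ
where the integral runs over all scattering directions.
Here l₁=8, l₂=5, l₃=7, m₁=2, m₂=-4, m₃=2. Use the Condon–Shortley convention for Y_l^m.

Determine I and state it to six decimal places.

0.100621

Rules hold: Σm=0, L=20 even, 3≤7≤13.
N = 17·11·15 = 2805
Δ = 6!·10!·4!/21! = 1/814773960
Racah Σ t=1..5: t=1:−1/87091200 t=2:+1/4976640 t=3:−1/2073600 t=4:+1/4976640 t=5:−1/87091200 = -1/9676800
⇒ 3j(8 5 7; 0 0 0)² = 360/46189, sgn +1
Racah Σ t=0..1: t=0:+1/74649600 t=1:−1/41472000 = -1/93312000
⇒ 3j(8 5 7; 2 -4 2)² = 1344/230945, sgn +1
4πI² = N·(3j₀)²·(3jₘ)² = 1451520/11408683
I = +1·√(0.127229/4π) = 0.10062105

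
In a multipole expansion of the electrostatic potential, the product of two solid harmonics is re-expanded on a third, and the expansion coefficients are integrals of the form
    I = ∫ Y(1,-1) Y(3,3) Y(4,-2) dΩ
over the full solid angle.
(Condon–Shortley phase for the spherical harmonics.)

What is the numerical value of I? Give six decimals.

Rules hold: Σm=0, L=8 even, 2≤4≤4.
N = 3·7·9 = 189
Δ = 0!·2!·6!/9! = 1/252
Racah Σ t=0..0: t=0:+1/36 = 1/36
⇒ 3j(1 3 4; 0 0 0)² = 4/63, sgn +1
Racah Σ t=0..0: t=0:+1/1440 = 1/1440
⇒ 3j(1 3 4; -1 3 -2)² = 1/252, sgn +1
4πI² = N·(3j₀)²·(3jₘ)² = 1/21
I = +1·√(0.047619/4π) = 0.06155813

0.061558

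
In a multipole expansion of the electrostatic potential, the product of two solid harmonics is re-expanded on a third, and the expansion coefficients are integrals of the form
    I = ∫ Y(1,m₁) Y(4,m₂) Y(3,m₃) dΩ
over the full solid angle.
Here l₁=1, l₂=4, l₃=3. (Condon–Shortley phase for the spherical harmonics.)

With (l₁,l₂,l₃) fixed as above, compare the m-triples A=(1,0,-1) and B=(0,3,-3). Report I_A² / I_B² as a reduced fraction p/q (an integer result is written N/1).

6/7

Same 1,4,3: normalisation and zero-m 3j drop out of the ratio.
A: Δ: 2! 0! 6! / 9! → 1/252; sum: t=0:+1/96 = 1/96; 3j²(1 4 3; 1 0 -1) = Δ·Π!·Σ² = 1/42  (sign +1)
B: Δ: 2! 0! 6! / 9! → 1/252; sum: t=1:−1/720 = -1/720; 3j²(1 4 3; 0 3 -3) = Δ·Π!·Σ² = 1/36  (sign -1)
I_A²/I_B² = (1/42)/(1/36) = 6/7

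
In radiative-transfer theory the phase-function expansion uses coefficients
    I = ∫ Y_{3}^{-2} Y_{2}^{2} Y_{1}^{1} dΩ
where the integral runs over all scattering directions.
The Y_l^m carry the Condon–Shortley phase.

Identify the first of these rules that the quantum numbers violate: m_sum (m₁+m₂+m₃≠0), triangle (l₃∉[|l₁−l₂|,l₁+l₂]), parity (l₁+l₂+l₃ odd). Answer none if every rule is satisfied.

m_sum

m₁+m₂+m₃ = -2 + 2 + 1 = 1  ✗
triangle: |3−2|=1 ≤ l₃=1 ≤ 3+2=5
parity: l₁+l₂+l₃ = 6 is even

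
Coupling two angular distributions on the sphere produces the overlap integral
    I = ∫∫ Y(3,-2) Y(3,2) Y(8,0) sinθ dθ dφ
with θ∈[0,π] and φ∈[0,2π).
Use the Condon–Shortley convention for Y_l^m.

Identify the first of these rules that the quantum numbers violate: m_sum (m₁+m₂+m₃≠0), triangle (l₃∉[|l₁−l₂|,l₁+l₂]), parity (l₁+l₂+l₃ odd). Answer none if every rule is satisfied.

triangle

m₁+m₂+m₃ = -2 + 2 + 0 = 0  ✓
triangle: |3−3|=0 ≤ l₃=8 ≤ 3+3=6  ✗
parity: l₁+l₂+l₃ = 14 is even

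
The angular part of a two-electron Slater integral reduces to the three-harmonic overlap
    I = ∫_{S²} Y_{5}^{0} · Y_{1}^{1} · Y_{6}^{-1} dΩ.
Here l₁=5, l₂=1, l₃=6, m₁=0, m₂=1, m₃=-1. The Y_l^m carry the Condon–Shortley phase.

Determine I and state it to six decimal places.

Checks pass: Σm=0; 12 even; l₃=6∈[4,6].
(2·5+1)(2·1+1)(2·6+1) = 429
Δ: 0! 10! 2! / 13! → 1/858
sum: t=0:+1/14400 = 1/14400
3j²(5 1 6; 0 0 0) = Δ·Π!·Σ² = 6/143  (sign +1)
sum: t=0:+1/28800 = 1/28800
3j²(5 1 6; 0 1 -1) = Δ·Π!·Σ² = 7/286  (sign -1)
combine: 4πI² = 429·6/143·7/286 = 63/143
take √, sign -1: I = -0.18723944

-0.187239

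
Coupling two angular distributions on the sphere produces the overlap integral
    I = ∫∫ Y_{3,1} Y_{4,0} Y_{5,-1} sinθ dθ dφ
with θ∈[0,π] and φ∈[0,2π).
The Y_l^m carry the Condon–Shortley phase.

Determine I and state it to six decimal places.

-0.086020

m-sum 0 ✓  L=12 even ✓  1≤5≤7 ✓
Π(2lᵢ+1) = 7×9×11 = 693
triangle coeff Δ(3,4,5) = 1/180180
Σ_t [0,2]: t=0:+1/576 t=1:−1/144 t=2:+1/576 = -1/288
(3j)²=20/1001 [(3 4 5; 0 0 0)], sign=+1
Σ_t [0,2]: t=0:+1/384 t=1:−1/216 t=2:+1/2304 = -11/6912
(3j)²=11/1638 [(3 4 5; 1 0 -1)], sign=-1
⇒ 4πI² = 110/1183
I = (-1)√(110/1183/(4π)) = -0.08601992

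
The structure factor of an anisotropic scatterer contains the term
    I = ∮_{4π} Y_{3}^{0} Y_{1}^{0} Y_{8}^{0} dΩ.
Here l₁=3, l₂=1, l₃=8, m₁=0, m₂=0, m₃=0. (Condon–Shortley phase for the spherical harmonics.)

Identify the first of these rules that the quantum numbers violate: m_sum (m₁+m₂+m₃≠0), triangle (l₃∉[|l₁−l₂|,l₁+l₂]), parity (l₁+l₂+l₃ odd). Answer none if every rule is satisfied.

triangle

Σmᵢ = 0  ✓
l₃∈[|l₁−l₂|,l₁+l₂]=[2,4], have l₃=8  ✗
Σlᵢ = 12 ⇒ even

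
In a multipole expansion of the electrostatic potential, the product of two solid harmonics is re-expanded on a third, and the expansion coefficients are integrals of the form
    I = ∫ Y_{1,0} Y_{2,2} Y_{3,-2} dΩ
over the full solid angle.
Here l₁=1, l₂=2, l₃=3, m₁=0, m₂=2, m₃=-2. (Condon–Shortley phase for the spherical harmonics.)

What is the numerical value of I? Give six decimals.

Rules hold: Σm=0, L=6 even, 1≤3≤3.
N = 3·5·7 = 105
Δ = 0!·2!·4!/7! = 1/105
Racah Σ t=0..0: t=0:+1/4 = 1/4
⇒ 3j(1 2 3; 0 0 0)² = 3/35, sgn -1
Racah Σ t=0..0: t=0:+1/24 = 1/24
⇒ 3j(1 2 3; 0 2 -2)² = 1/21, sgn -1
4πI² = N·(3j₀)²·(3jₘ)² = 3/7
I = +1·√(0.428571/4π) = 0.18467439

0.184674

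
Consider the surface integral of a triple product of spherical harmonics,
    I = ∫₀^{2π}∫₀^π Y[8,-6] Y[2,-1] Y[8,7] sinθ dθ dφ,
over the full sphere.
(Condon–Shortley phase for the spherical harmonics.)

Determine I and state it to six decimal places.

-0.193012

Rules hold: Σm=0, L=18 even, 6≤8≤10.
N = 17·5·17 = 1445
Δ = 2!·14!·2!/19! = 1/348840
Racah Σ t=0..2: t=0:+1/116121600 t=1:−1/25401600 t=2:+1/116121600 = -1/45158400
⇒ 3j(8 2 8; 0 0 0)² = 24/1615, sgn -1
Racah Σ t=0..1: t=0:+1/174356582400 t=1:−1/12454041600 = -1/13412044800
⇒ 3j(8 2 8; -6 -1 7)² = 169/7752, sgn +1
4πI² = N·(3j₀)²·(3jₘ)² = 169/361
I = -1·√(0.468144/4π) = -0.19301223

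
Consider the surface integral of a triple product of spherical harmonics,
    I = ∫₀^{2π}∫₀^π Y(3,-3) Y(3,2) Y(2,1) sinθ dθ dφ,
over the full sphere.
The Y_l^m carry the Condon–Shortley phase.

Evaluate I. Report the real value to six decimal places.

Rules hold: Σm=0, L=8 even, 0≤2≤6.
N = 7·7·5 = 245
Δ = 4!·2!·2!/9! = 1/3780
Racah Σ t=1..3: t=1:−1/24 t=2:+1/4 t=3:−1/24 = 1/6
⇒ 3j(3 3 2; 0 0 0)² = 4/105, sgn +1
Racah Σ t=4..4: t=4:+1/48 = 1/48
⇒ 3j(3 3 2; -3 2 1)² = 5/84, sgn -1
4πI² = N·(3j₀)²·(3jₘ)² = 5/9
I = -1·√(0.555556/4π) = -0.21026104

-0.210261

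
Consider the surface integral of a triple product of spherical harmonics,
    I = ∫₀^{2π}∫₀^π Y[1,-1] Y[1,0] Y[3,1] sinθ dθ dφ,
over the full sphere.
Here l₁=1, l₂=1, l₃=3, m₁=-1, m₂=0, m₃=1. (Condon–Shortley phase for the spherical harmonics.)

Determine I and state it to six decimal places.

0.000000

l₃=3 ∉ [0,2] — triangle fails ⇒ I = 0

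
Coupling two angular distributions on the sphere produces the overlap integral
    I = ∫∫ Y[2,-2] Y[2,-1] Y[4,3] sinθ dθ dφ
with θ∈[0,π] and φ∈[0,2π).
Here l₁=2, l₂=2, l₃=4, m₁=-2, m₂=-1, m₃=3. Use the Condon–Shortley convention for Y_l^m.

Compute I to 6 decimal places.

m-sum 0 ✓  L=8 even ✓  0≤4≤4 ✓
Π(2lᵢ+1) = 5×5×9 = 225
triangle coeff Δ(2,2,4) = 1/630
Σ_t [0,0]: t=0:+1/16 = 1/16
(3j)²=2/35 [(2 2 4; 0 0 0)], sign=+1
Σ_t [0,0]: t=0:+1/144 = 1/144
(3j)²=1/18 [(2 2 4; -2 -1 3)], sign=-1
⇒ 4πI² = 5/7
I = (-1)√(5/7/(4π)) = -0.23841361

-0.238414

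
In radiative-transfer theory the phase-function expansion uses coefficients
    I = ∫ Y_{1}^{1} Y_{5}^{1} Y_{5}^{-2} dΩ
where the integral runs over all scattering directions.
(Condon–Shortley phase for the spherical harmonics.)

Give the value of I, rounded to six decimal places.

Σlᵢ=11 odd — θ-integrand is odd under cosθ→−cosθ; I=0

0.000000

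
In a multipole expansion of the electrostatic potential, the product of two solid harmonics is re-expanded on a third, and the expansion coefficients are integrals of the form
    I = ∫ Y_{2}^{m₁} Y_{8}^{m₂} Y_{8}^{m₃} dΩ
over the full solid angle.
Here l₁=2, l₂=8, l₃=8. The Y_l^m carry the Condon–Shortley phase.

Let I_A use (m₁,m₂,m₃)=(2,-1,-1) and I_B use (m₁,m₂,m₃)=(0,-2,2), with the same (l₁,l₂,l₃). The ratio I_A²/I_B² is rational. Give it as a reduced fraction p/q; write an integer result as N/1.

Shared (l₁,l₂,l₃)=(2,8,8): N and (l;000)² cancel in I_A²/I_B².
A: Δ = 2!·2!·14!/19! = 1/348840; Racah Σ t=0..0: t=0:+1/101606400 = 1/101606400; ⇒ 3j(2 8 8; 2 -1 -1)² = 36/1615, sgn -1
B: Δ = 2!·2!·14!/19! = 1/348840; Racah Σ t=0..2: t=0:+1/116121600 t=1:−1/43545600 t=2:+1/348364800 = -1/87091200; ⇒ 3j(2 8 8; 0 -2 2)² = 10/969, sgn -1
I_A²/I_B² = (36/1615)/(10/969) = 54/25

54/25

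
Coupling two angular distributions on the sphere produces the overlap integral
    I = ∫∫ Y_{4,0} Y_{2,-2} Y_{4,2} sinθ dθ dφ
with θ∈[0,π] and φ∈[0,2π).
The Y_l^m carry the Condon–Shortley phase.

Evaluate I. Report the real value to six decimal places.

-0.190365

m-sum 0 ✓  L=10 even ✓  2≤4≤6 ✓
Π(2lᵢ+1) = 9×5×9 = 405
triangle coeff Δ(4,2,4) = 1/13860
Σ_t [0,2]: t=0:+1/192 t=1:−1/36 t=2:+1/192 = -5/288
(3j)²=20/693 [(4 2 4; 0 0 0)], sign=-1
Σ_t [0,0]: t=0:+1/192 = 1/192
(3j)²=3/77 [(4 2 4; 0 -2 2)], sign=+1
⇒ 4πI² = 2700/5929
I = (-1)√(2700/5929/(4π)) = -0.19036462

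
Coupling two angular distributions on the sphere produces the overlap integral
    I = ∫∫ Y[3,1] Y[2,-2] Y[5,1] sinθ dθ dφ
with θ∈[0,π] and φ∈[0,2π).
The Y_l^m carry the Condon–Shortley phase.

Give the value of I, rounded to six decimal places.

-0.092802

Rules hold: Σm=0, L=10 even, 1≤5≤5.
N = 7·5·11 = 385
Δ = 0!·6!·4!/11! = 1/2310
Racah Σ t=0..0: t=0:+1/144 = 1/144
⇒ 3j(3 2 5; 0 0 0)² = 10/231, sgn -1
Racah Σ t=0..0: t=0:+1/1152 = 1/1152
⇒ 3j(3 2 5; 1 -2 1)² = 1/154, sgn +1
4πI² = N·(3j₀)²·(3jₘ)² = 25/231
I = -1·√(0.108225/4π) = -0.09280237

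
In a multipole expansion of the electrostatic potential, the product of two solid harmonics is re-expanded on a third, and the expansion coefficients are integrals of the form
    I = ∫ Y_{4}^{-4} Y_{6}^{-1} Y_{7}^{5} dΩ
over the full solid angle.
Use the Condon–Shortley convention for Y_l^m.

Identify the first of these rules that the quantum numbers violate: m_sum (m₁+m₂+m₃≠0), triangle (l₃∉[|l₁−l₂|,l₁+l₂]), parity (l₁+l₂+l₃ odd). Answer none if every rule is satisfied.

azimuthal sum: -4 − 1 + 5 = 0  ✓
2 ≤ 7 ≤ 10 (triangle on l)  ✓
L = 4 + 6 + 7 = 17 (odd)  ✗

parity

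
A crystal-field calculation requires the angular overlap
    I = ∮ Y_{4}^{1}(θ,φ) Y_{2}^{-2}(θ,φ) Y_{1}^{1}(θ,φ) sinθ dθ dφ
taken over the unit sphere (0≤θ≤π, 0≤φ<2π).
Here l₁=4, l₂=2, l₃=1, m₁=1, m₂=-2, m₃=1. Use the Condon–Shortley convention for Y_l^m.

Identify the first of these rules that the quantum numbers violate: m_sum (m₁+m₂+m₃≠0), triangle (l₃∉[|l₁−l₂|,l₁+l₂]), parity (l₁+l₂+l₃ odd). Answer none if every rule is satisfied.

triangle

Σmᵢ = 0  ✓
l₃∈[|l₁−l₂|,l₁+l₂]=[2,6], have l₃=1  ✗
Σlᵢ = 7 ⇒ odd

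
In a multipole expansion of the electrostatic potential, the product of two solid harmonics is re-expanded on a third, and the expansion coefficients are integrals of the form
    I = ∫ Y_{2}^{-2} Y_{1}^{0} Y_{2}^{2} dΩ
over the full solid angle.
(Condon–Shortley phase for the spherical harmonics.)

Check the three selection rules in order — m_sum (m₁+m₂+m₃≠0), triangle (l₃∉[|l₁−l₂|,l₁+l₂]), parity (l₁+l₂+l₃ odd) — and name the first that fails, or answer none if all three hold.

parity

Σmᵢ = 0  ✓
l₃∈[|l₁−l₂|,l₁+l₂]=[1,3], have l₃=2  ✓
Σlᵢ = 5 ⇒ odd  ✗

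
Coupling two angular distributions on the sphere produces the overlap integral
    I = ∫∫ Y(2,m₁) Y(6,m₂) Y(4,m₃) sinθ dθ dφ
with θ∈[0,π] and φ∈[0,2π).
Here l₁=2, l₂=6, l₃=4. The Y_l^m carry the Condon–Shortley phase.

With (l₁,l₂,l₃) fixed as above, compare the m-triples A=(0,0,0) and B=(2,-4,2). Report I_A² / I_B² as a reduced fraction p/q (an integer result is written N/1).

Shared (l₁,l₂,l₃)=(2,6,4): N and (l;000)² cancel in I_A²/I_B².
A: Δ = 4!·0!·8!/13! = 1/6435; Racah Σ t=2..2: t=2:+1/2304 = 1/2304; ⇒ 3j(2 6 4; 0 0 0)² = 5/143, sgn +1
B: Δ = 4!·0!·8!/13! = 1/6435; Racah Σ t=0..0: t=0:+1/34560 = 1/34560; ⇒ 3j(2 6 4; 2 -4 2)² = 14/429, sgn +1
I_A²/I_B² = (5/143)/(14/429) = 15/14

15/14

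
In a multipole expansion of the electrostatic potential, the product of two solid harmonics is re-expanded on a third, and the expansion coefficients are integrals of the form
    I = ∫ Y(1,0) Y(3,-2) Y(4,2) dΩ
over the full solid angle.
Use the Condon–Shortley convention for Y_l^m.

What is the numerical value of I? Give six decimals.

Checks pass: Σm=0; 8 even; l₃=4∈[2,4].
(2·1+1)(2·3+1)(2·4+1) = 189
Δ: 0! 2! 6! / 9! → 1/252
sum: t=0:+1/36 = 1/36
3j²(1 3 4; 0 0 0) = Δ·Π!·Σ² = 4/63  (sign +1)
sum: t=0:+1/120 = 1/120
3j²(1 3 4; 0 -2 2) = Δ·Π!·Σ² = 1/21  (sign +1)
combine: 4πI² = 189·4/63·1/21 = 4/7
take √, sign +1: I = 0.21324362

0.213244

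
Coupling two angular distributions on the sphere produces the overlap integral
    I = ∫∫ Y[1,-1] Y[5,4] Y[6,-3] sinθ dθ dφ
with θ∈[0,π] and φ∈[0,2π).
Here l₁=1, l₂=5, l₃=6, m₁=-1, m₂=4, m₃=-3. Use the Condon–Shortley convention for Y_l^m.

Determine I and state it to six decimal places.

Checks pass: Σm=0; 12 even; l₃=6∈[4,6].
(2·1+1)(2·5+1)(2·6+1) = 429
Δ: 0! 2! 10! / 13! → 1/858
sum: t=0:+1/14400 = 1/14400
3j²(1 5 6; 0 0 0) = Δ·Π!·Σ² = 6/143  (sign +1)
sum: t=0:+1/725760 = 1/725760
3j²(1 5 6; -1 4 -3) = Δ·Π!·Σ² = 1/286  (sign -1)
combine: 4πI² = 429·6/143·1/286 = 9/143
take √, sign -1: I = -0.07076985

-0.070770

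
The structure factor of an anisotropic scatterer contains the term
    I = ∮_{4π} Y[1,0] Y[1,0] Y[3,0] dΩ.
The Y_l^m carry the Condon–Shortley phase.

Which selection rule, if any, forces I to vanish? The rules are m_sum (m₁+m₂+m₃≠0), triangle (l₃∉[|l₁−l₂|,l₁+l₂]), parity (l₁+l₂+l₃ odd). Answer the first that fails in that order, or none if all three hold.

Σmᵢ = 0  ✓
l₃∈[|l₁−l₂|,l₁+l₂]=[0,2], have l₃=3  ✗
Σlᵢ = 5 ⇒ odd

triangle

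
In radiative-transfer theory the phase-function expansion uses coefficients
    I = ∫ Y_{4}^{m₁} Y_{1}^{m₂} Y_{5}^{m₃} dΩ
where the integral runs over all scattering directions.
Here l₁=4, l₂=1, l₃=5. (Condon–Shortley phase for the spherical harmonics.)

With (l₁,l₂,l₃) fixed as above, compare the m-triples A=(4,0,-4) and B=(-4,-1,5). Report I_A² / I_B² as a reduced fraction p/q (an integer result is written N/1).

1/5

Shared (l₁,l₂,l₃)=(4,1,5): N and (l;000)² cancel in I_A²/I_B².
A: Δ = 0!·8!·2!/11! = 1/495; Racah Σ t=0..0: t=0:+1/40320 = 1/40320; ⇒ 3j(4 1 5; 4 0 -4)² = 1/55, sgn -1
B: Δ = 0!·8!·2!/11! = 1/495; Racah Σ t=0..0: t=0:+1/80640 = 1/80640; ⇒ 3j(4 1 5; -4 -1 5)² = 1/11, sgn +1
I_A²/I_B² = (1/55)/(1/11) = 1/5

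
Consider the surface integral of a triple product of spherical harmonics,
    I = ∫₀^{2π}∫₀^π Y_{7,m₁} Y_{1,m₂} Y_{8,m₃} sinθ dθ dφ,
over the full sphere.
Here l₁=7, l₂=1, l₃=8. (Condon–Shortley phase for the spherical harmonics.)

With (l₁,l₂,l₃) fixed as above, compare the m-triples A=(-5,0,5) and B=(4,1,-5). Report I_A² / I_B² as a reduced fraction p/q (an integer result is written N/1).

1/2

l's match ⇒ only the (l;m) 3-j factors differ between A and B.
A: triangle coeff Δ(7,1,8) = 1/2040; Σ_t [0,0]: t=0:+1/958003200 = 1/958003200; (3j)²=13/680 [(7 1 8; -5 0 5)], sign=-1
B: triangle coeff Δ(7,1,8) = 1/2040; Σ_t [0,0]: t=0:+1/479001600 = 1/479001600; (3j)²=13/340 [(7 1 8; 4 1 -5)], sign=-1
I_A²/I_B² = (13/680)/(13/340) = 1/2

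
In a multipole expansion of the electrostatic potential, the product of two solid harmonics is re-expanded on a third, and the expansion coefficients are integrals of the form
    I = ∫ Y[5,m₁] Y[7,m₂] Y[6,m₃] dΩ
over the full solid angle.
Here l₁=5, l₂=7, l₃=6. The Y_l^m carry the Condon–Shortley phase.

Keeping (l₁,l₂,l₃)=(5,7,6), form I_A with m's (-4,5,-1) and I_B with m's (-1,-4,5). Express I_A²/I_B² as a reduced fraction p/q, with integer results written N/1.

896/275

Shared (l₁,l₂,l₃)=(5,7,6): N and (l;000)² cancel in I_A²/I_B².
A: Δ = 6!·4!·8!/19! = 1/174594420; Racah Σ t=5..6: t=5:−1/14515200 t=6:+1/6220800 = 1/10886400; ⇒ 3j(5 7 6; -4 5 -1)² = 128/12597, sgn -1
B: Δ = 6!·4!·8!/19! = 1/174594420; Racah Σ t=2..3: t=2:+1/5806080 t=3:−1/8709120 = 1/17418240; ⇒ 3j(5 7 6; -1 -4 5)² = 275/88179, sgn -1
I_A²/I_B² = (128/12597)/(275/88179) = 896/275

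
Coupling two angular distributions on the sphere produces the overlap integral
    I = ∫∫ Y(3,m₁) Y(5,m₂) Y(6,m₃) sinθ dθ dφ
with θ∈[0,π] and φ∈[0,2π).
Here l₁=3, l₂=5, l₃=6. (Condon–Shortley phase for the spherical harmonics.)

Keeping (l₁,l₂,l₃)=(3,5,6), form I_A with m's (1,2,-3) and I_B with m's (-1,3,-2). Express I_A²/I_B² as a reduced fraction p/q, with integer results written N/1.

l's match ⇒ only the (l;m) 3-j factors differ between A and B.
A: triangle coeff Δ(3,5,6) = 1/675675; Σ_t [0,2]: t=0:+1/40320 t=1:−1/8640 t=2:+1/34560 = -1/16128; (3j)²=18/1001 [(3 5 6; 1 2 -3)], sign=+1
B: triangle coeff Δ(3,5,6) = 1/675675; Σ_t [0,2]: t=0:+1/1935360 t=1:−1/30240 t=2:+1/11520 = 1/18432; (3j)²=7/429 [(3 5 6; -1 3 -2)], sign=+1
I_A²/I_B² = (18/1001)/(7/429) = 54/49

54/49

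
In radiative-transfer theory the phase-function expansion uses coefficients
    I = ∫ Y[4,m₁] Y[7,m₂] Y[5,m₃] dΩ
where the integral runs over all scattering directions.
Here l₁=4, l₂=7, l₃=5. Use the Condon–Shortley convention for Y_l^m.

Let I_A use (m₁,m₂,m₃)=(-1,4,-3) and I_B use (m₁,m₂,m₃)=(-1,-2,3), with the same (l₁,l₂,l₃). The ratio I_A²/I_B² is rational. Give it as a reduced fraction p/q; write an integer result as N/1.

l's match ⇒ only the (l;m) 3-j factors differ between A and B.
A: triangle coeff Δ(4,7,5) = 1/6126120; Σ_t [3,5]: t=3:−1/2903040 t=4:+1/241920 t=5:−1/345600 = 13/14515200; (3j)²=13/7140 [(4 7 5; -1 4 -3)], sign=+1
B: triangle coeff Δ(4,7,5) = 1/6126120; Σ_t [3,5]: t=3:−1/103680 t=4:+1/241920 t=5:−1/9676800 = -163/29030400; (3j)²=26569/2042040 [(4 7 5; -1 -2 3)], sign=-1
I_A²/I_B² = (13/7140)/(26569/2042040) = 3718/26569

3718/26569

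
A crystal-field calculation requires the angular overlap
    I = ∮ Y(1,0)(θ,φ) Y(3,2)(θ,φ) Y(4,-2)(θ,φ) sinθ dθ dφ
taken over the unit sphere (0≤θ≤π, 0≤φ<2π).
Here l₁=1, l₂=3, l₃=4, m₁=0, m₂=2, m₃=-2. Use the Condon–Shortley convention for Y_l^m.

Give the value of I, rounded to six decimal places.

0.213244

m-sum 0 ✓  L=8 even ✓  2≤4≤4 ✓
Π(2lᵢ+1) = 3×7×9 = 189
triangle coeff Δ(1,3,4) = 1/252
Σ_t [0,0]: t=0:+1/36 = 1/36
(3j)²=4/63 [(1 3 4; 0 0 0)], sign=+1
Σ_t [0,0]: t=0:+1/120 = 1/120
(3j)²=1/21 [(1 3 4; 0 2 -2)], sign=+1
⇒ 4πI² = 4/7
I = (+1)√(4/7/(4π)) = 0.21324362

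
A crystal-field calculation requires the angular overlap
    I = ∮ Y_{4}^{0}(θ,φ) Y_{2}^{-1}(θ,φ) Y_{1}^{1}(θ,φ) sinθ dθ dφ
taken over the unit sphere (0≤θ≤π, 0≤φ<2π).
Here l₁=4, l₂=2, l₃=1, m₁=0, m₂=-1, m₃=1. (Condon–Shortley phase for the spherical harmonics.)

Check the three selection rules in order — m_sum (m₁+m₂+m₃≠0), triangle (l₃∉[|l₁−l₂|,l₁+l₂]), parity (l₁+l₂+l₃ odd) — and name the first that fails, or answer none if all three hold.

Σmᵢ = 0  ✓
l₃∈[|l₁−l₂|,l₁+l₂]=[2,6], have l₃=1  ✗
Σlᵢ = 7 ⇒ odd

triangle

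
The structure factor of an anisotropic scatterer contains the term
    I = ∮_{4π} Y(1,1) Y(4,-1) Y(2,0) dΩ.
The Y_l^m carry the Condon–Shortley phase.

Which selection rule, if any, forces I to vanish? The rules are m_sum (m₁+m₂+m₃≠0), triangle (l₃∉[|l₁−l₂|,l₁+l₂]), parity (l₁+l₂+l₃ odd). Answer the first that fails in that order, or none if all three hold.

azimuthal sum: 1 − 1 + 0 = 0  ✓
3 ≤ 2 ≤ 5 (triangle on l)  ✗
L = 1 + 4 + 2 = 7 (odd)

triangle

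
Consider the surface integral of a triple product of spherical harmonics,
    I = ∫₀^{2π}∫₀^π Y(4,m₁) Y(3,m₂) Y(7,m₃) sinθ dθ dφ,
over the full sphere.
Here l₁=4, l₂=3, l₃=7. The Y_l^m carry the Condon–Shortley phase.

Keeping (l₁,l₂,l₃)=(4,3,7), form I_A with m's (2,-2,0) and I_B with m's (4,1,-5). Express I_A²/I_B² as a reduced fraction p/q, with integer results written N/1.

49/165

l's match ⇒ only the (l;m) 3-j factors differ between A and B.
A: triangle coeff Δ(4,3,7) = 1/45045; Σ_t [0,0]: t=0:+1/172800 = 1/172800; (3j)²=7/2145 [(4 3 7; 2 -2 0)], sign=-1
B: triangle coeff Δ(4,3,7) = 1/45045; Σ_t [0,0]: t=0:+1/1935360 = 1/1935360; (3j)²=1/91 [(4 3 7; 4 1 -5)], sign=+1
I_A²/I_B² = (7/2145)/(1/91) = 49/165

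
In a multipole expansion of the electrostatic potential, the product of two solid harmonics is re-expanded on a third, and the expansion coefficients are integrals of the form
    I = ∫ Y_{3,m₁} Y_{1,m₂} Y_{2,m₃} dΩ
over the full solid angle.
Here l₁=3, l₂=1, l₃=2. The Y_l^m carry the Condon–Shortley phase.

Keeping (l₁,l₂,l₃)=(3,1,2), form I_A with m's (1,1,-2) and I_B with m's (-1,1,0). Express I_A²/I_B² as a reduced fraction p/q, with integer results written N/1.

1/6

l's match ⇒ only the (l;m) 3-j factors differ between A and B.
A: triangle coeff Δ(3,1,2) = 1/105; Σ_t [2,2]: t=2:+1/48 = 1/48; (3j)²=1/105 [(3 1 2; 1 1 -2)], sign=+1
B: triangle coeff Δ(3,1,2) = 1/105; Σ_t [2,2]: t=2:+1/8 = 1/8; (3j)²=2/35 [(3 1 2; -1 1 0)], sign=+1
I_A²/I_B² = (1/105)/(2/35) = 1/6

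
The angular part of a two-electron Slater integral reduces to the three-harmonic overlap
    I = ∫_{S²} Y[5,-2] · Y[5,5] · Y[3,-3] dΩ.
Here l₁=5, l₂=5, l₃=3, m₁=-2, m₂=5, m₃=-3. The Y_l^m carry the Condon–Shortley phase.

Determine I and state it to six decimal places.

Σlᵢ=13 odd — θ-integrand is odd under cosθ→−cosθ; I=0

0.000000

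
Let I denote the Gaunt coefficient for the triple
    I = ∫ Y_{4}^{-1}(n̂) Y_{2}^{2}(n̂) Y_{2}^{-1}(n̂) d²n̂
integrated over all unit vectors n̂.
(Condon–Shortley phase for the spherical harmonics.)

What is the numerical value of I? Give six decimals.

Rules hold: Σm=0, L=8 even, 2≤2≤6.
N = 9·5·5 = 225
Δ = 4!·4!·0!/9! = 1/630
Racah Σ t=2..2: t=2:+1/16 = 1/16
⇒ 3j(4 2 2; 0 0 0)² = 2/35, sgn +1
Racah Σ t=4..4: t=4:+1/144 = 1/144
⇒ 3j(4 2 2; -1 2 -1)² = 1/126, sgn -1
4πI² = N·(3j₀)²·(3jₘ)² = 5/49
I = -1·√(0.102041/4π) = -0.09011188

-0.090112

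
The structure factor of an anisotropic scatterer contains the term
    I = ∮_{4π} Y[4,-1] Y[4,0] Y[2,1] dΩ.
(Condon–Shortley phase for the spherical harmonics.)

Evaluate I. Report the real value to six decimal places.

Checks pass: Σm=0; 10 even; l₃=2∈[0,8].
(2·4+1)(2·4+1)(2·2+1) = 405
Δ: 6! 2! 2! / 11! → 1/13860
sum: t=2:+1/192 t=3:−1/36 t=4:+1/192 = -5/288
3j²(4 4 2; 0 0 0) = Δ·Π!·Σ² = 20/693  (sign -1)
sum: t=3:−1/72 t=4:+1/96 = -1/288
3j²(4 4 2; -1 0 1) = Δ·Π!·Σ² = 1/462  (sign +1)
combine: 4πI² = 405·20/693·1/462 = 150/5929
take √, sign -1: I = -0.04486937

-0.044869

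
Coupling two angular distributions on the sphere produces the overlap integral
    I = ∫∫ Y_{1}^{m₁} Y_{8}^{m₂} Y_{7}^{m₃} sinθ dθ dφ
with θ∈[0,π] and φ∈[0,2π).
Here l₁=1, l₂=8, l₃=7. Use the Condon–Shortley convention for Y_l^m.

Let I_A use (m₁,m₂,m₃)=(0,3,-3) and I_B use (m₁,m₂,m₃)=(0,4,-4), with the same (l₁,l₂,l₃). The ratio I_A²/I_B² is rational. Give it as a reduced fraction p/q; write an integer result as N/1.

Shared (l₁,l₂,l₃)=(1,8,7): N and (l;000)² cancel in I_A²/I_B².
A: Δ = 2!·0!·14!/17! = 1/2040; Racah Σ t=1..1: t=1:−1/87091200 = -1/87091200; ⇒ 3j(1 8 7; 0 3 -3)² = 11/408, sgn -1
B: Δ = 2!·0!·14!/17! = 1/2040; Racah Σ t=1..1: t=1:−1/239500800 = -1/239500800; ⇒ 3j(1 8 7; 0 4 -4)² = 2/85, sgn +1
I_A²/I_B² = (11/408)/(2/85) = 55/48

55/48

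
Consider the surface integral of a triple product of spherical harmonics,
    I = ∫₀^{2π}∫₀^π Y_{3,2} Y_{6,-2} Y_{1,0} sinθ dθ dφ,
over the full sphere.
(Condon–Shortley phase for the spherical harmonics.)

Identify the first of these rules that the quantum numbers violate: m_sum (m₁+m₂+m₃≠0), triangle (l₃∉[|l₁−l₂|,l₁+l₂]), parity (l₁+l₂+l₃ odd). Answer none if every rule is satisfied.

m₁+m₂+m₃ = 2 − 2 + 0 = 0  ✓
triangle: |3−6|=3 ≤ l₃=1 ≤ 3+6=9  ✗
parity: l₁+l₂+l₃ = 10 is even

triangle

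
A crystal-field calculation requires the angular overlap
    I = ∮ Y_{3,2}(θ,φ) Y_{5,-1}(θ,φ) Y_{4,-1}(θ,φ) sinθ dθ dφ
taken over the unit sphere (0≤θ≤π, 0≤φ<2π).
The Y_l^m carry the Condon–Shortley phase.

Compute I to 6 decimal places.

0.138239

Checks pass: Σm=0; 12 even; l₃=4∈[2,8].
(2·3+1)(2·5+1)(2·4+1) = 693
Δ: 4! 2! 6! / 13! → 1/180180
sum: t=1:−1/576 t=2:+1/144 t=3:−1/576 = 1/288
3j²(3 5 4; 0 0 0) = Δ·Π!·Σ² = 20/1001  (sign +1)
sum: t=0:+1/1152 t=1:−1/432 = -5/3456
3j²(3 5 4; 2 -1 -1) = Δ·Π!·Σ² = 625/36036  (sign +1)
combine: 4πI² = 693·20/1001·625/36036 = 3125/13013
take √, sign +1: I = 0.13823925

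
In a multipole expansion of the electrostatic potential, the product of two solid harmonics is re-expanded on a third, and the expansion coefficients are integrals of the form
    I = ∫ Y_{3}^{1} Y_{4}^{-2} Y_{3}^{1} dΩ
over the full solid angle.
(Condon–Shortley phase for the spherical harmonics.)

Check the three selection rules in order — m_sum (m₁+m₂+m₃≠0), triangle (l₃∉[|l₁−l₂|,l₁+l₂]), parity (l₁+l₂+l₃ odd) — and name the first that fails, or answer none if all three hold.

none

m₁+m₂+m₃ = 1 − 2 + 1 = 0  ✓
triangle: |3−4|=1 ≤ l₃=3 ≤ 3+4=7  ✓
parity: l₁+l₂+l₃ = 10 is even  ✓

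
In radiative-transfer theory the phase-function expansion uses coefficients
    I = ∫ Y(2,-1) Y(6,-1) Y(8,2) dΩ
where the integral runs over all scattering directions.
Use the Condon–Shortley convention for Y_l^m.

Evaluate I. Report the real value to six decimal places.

Rules hold: Σm=0, L=16 even, 4≤8≤8.
N = 5·13·17 = 1105
Δ = 0!·4!·12!/17! = 1/30940
Racah Σ t=0..0: t=0:+1/2073600 = 1/2073600
⇒ 3j(2 6 8; 0 0 0)² = 28/1105, sgn +1
Racah Σ t=0..0: t=0:+1/3628800 = 1/3628800
⇒ 3j(2 6 8; -1 -1 2)² = 36/1547, sgn +1
4πI² = N·(3j₀)²·(3jₘ)² = 144/221
I = +1·√(0.651584/4π) = 0.22770899

0.227709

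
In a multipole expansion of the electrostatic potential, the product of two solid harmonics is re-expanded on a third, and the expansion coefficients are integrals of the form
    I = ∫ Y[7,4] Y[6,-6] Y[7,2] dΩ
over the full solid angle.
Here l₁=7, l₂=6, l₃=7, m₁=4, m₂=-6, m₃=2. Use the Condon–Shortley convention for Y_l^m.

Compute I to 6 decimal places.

Rules hold: Σm=0, L=20 even, 1≤7≤13.
N = 15·13·15 = 2925
Δ = 6!·8!·6!/21! = 1/2444321880
Racah Σ t=0..6: t=0:+1/2612736000 t=1:−1/20736000 t=2:+1/1658880 t=3:−1/746496 t=4:+1/1658880 t=5:−1/20736000 t=6:+1/2612736000 = -1/4354560
⇒ 3j(7 6 7; 0 0 0)² = 1000/138567, sgn +1
Racah Σ t=0..0: t=0:+1/373248000 = 1/373248000
⇒ 3j(7 6 7; 4 -6 2)² = 308/20995, sgn -1
4πI² = N·(3j₀)²·(3jₘ)² = 420000/1356277
I = -1·√(0.309671/4π) = -0.15698043

-0.156980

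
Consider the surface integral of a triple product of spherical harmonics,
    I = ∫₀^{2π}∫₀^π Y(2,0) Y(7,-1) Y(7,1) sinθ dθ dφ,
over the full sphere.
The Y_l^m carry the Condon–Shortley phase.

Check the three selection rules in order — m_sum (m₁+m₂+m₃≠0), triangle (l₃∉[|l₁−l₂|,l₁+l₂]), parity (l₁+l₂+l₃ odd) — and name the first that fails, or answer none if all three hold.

azimuthal sum: 0 − 1 + 1 = 0  ✓
5 ≤ 7 ≤ 9 (triangle on l)  ✓
L = 2 + 7 + 7 = 16 (even)  ✓

none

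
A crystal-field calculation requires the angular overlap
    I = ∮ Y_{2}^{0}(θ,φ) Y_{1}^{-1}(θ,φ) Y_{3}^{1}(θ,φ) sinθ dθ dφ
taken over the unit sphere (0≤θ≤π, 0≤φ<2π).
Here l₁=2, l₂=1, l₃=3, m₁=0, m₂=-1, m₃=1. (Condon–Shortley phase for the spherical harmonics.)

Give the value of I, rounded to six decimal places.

-0.202301

Rules hold: Σm=0, L=6 even, 1≤3≤3.
N = 5·3·7 = 105
Δ = 0!·4!·2!/7! = 1/105
Racah Σ t=0..0: t=0:+1/4 = 1/4
⇒ 3j(2 1 3; 0 0 0)² = 3/35, sgn -1
Racah Σ t=0..0: t=0:+1/8 = 1/8
⇒ 3j(2 1 3; 0 -1 1)² = 2/35, sgn +1
4πI² = N·(3j₀)²·(3jₘ)² = 18/35
I = -1·√(0.514286/4π) = -0.20230066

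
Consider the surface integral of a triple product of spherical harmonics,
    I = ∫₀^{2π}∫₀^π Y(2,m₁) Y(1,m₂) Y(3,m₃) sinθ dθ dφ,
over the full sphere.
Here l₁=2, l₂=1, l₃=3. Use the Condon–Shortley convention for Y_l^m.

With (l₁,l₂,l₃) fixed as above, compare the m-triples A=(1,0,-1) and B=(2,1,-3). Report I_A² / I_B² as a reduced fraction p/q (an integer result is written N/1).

l's match ⇒ only the (l;m) 3-j factors differ between A and B.
A: triangle coeff Δ(2,1,3) = 1/105; Σ_t [0,0]: t=0:+1/6 = 1/6; (3j)²=8/105 [(2 1 3; 1 0 -1)], sign=+1
B: triangle coeff Δ(2,1,3) = 1/105; Σ_t [0,0]: t=0:+1/48 = 1/48; (3j)²=1/7 [(2 1 3; 2 1 -3)], sign=+1
I_A²/I_B² = (8/105)/(1/7) = 8/15

8/15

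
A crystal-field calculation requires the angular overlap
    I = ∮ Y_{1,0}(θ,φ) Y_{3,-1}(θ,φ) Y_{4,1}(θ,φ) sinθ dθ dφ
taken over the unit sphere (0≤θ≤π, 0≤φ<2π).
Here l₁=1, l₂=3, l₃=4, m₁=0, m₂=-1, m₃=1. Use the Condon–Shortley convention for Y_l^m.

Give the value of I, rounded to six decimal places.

m-sum 0 ✓  L=8 even ✓  2≤4≤4 ✓
Π(2lᵢ+1) = 3×7×9 = 189
triangle coeff Δ(1,3,4) = 1/252
Σ_t [0,0]: t=0:+1/36 = 1/36
(3j)²=4/63 [(1 3 4; 0 0 0)], sign=+1
Σ_t [0,0]: t=0:+1/48 = 1/48
(3j)²=5/84 [(1 3 4; 0 -1 1)], sign=-1
⇒ 4πI² = 5/7
I = (-1)√(5/7/(4π)) = -0.23841361

-0.238414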